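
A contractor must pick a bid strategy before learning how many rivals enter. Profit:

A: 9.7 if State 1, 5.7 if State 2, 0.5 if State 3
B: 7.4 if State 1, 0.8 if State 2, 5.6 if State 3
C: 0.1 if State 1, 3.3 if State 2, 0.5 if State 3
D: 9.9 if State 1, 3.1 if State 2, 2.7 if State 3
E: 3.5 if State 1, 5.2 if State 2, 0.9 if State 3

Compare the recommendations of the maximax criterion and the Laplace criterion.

maximax → D; laplace → A (disagree)

Row maxima: A=9.7, B=7.4, C=3.3, D=9.9, E=5.2
Best best-case = 9.9 → D.
Row averages: A=5.3, B=4.6, C=1.3, D=157/30, E=3.2
Highest average = 5.3 → A.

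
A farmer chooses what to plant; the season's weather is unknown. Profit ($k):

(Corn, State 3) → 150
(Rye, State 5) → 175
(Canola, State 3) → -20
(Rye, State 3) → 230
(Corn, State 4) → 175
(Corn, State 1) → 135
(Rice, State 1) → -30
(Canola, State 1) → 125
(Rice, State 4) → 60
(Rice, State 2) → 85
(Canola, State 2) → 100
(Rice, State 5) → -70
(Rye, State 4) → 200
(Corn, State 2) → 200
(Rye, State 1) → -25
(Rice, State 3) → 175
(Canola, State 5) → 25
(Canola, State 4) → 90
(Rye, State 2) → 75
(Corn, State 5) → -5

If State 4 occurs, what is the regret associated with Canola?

110

Best payoff under State 4 is 200.
Regret = 200 − 90 = 110.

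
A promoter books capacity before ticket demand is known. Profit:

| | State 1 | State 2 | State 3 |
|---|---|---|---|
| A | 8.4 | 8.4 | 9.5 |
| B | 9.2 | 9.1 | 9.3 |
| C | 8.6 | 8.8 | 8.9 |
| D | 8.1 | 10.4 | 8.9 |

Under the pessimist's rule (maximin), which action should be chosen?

Row minima: A=8.4, B=9.1, C=8.6, D=8.1
Best worst-case = 9.1 → B.

B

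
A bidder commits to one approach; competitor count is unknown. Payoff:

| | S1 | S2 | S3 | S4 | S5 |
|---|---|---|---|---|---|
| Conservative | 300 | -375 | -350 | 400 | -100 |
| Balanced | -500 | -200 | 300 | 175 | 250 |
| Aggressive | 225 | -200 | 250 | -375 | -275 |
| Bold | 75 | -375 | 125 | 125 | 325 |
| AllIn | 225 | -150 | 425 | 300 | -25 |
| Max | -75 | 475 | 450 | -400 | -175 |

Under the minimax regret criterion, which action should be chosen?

AllIn

Column bests: S1=300, S2=475, S3=450, S4=400, S5=325.
Conservative regrets: 0, 850, 800, 0, 425 → max 850
Balanced regrets: 800, 675, 150, 225, 75 → max 800
Aggressive regrets: 75, 675, 200, 775, 600 → max 775
Bold regrets: 225, 850, 325, 275, 0 → max 850
AllIn regrets: 75, 625, 25, 100, 350 → max 625
Max regrets: 375, 0, 0, 800, 500 → max 800
Smallest max regret = 625 → AllIn.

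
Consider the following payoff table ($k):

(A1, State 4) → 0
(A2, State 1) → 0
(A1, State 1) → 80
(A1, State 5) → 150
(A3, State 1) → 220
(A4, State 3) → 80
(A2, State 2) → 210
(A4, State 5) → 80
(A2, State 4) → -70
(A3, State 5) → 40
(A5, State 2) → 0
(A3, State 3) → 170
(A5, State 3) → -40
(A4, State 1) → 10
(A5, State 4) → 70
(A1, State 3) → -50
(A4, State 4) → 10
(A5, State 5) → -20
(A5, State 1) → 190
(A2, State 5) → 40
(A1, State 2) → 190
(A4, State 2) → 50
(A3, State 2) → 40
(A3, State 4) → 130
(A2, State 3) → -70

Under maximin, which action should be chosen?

Row minima: A1=-50, A2=-70, A3=40, A4=10, A5=-40
Best worst-case = 40 → A3.

A3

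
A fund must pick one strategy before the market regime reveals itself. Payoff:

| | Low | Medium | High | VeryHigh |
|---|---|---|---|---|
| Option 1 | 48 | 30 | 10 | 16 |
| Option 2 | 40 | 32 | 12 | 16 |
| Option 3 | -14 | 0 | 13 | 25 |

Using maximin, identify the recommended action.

Option 2

Row minima: Option 1=10, Option 2=12, Option 3=-14
Best worst-case = 12 → Option 2.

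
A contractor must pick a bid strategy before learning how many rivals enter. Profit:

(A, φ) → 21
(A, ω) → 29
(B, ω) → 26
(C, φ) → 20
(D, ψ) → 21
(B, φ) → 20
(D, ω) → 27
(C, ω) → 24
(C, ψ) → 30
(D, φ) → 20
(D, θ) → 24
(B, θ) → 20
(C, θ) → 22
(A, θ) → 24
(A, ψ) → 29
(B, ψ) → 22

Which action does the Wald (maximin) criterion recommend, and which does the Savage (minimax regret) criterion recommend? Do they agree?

maximin → A; minimax regret → A (agree)

Row minima: A=21, B=20, C=20, D=20
Best worst-case = 21 → A.
Column bests: θ=24, φ=21, ψ=30, ω=29.
A regrets: 0, 0, 1, 0 → max 1
B regrets: 4, 1, 8, 3 → max 8
C regrets: 2, 1, 0, 5 → max 5
D regrets: 0, 1, 9, 2 → max 9
Smallest max regret = 1 → A.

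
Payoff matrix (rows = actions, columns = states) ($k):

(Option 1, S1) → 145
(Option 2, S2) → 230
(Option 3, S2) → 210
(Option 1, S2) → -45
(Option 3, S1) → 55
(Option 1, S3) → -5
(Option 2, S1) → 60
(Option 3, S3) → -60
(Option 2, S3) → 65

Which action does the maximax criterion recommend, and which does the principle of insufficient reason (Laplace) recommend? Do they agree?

Row maxima: Option 1=145, Option 2=230, Option 3=210
Best best-case = 230 → Option 2.
Row averages: Option 1=95/3, Option 2=355/3, Option 3=205/3
Highest average = 355/3 → Option 2.

maximax → Option 2; laplace → Option 2 (agree)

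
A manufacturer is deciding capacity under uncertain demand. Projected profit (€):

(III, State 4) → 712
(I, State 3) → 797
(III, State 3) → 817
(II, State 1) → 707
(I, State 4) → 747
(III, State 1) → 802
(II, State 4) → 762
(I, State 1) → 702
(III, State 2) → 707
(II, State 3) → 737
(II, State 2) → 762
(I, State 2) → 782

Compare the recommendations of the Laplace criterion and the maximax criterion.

Row averages: I=757, II=742, III=759.5
Highest average = 759.5 → III.
Row maxima: I=797, II=762, III=817
Best best-case = 817 → III.

laplace → III; maximax → III (agree)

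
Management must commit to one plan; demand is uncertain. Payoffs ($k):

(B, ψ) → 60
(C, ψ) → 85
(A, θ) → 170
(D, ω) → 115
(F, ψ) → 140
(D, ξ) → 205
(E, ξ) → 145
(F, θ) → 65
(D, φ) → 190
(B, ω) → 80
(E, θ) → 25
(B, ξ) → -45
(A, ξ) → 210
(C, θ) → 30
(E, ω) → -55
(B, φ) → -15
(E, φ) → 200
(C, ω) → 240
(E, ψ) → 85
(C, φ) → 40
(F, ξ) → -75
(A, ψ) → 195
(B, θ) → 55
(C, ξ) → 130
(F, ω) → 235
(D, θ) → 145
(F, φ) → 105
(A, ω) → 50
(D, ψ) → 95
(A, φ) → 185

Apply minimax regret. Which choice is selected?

Column bests: θ=170, φ=200, ψ=195, ω=240, ξ=210.
A regrets: 0, 15, 0, 190, 0 → max 190
B regrets: 115, 215, 135, 160, 255 → max 255
C regrets: 140, 160, 110, 0, 80 → max 160
D regrets: 25, 10, 100, 125, 5 → max 125
E regrets: 145, 0, 110, 295, 65 → max 295
F regrets: 105, 95, 55, 5, 285 → max 285
Smallest max regret = 125 → D.

D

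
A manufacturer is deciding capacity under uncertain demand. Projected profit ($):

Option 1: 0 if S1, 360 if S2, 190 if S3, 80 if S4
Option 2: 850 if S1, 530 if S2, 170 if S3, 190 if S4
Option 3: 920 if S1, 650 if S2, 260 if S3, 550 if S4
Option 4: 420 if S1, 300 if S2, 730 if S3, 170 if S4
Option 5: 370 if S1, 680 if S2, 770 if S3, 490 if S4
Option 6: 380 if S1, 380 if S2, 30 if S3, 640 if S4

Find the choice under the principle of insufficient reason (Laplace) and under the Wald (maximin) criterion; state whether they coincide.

laplace → Option 3; maximin → Option 5 (disagree)

Row averages: Option 1=157.5, Option 2=435, Option 3=595, Option 4=405, Option 5=577.5, Option 6=357.5
Highest average = 595 → Option 3.
Row minima: Option 1=0, Option 2=170, Option 3=260, Option 4=170, Option 5=370, Option 6=30
Best worst-case = 370 → Option 5.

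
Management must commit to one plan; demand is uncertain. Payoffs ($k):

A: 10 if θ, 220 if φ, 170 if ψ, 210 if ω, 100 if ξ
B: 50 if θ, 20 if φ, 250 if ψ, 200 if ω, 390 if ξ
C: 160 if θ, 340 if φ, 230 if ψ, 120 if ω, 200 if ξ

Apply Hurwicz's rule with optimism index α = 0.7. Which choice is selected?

B

A: 0.7·220 + 0.3·10 = 157
B: 0.7·390 + 0.3·20 = 279
C: 0.7·340 + 0.3·120 = 274
Highest Hurwicz score = 279 → B.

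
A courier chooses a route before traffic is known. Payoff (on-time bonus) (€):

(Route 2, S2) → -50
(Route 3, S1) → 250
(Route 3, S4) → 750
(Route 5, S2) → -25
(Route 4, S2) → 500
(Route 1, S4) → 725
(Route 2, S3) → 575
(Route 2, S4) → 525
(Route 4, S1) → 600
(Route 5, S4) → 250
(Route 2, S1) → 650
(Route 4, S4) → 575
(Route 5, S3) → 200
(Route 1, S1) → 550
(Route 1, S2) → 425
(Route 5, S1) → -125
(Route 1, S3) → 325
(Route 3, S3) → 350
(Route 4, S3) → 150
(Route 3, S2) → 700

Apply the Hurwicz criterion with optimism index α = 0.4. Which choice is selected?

Route 1: 0.4·725 + 0.6·325 = 485
Route 2: 0.4·650 + 0.6·(-50) = 230
Route 3: 0.4·750 + 0.6·250 = 450
Route 4: 0.4·600 + 0.6·150 = 330
Route 5: 0.4·250 + 0.6·(-125) = 25
Highest Hurwicz score = 485 → Route 1.

Route 1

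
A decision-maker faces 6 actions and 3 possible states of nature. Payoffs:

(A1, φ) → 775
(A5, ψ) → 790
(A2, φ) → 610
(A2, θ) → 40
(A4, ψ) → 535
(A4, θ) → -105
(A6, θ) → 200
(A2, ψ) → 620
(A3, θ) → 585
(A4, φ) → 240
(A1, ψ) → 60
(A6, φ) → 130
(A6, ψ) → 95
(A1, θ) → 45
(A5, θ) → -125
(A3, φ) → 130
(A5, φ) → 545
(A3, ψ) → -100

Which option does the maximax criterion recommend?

Row maxima: A1=775, A2=620, A3=585, A4=535, A5=790, A6=200
Best best-case = 790 → A5.

A5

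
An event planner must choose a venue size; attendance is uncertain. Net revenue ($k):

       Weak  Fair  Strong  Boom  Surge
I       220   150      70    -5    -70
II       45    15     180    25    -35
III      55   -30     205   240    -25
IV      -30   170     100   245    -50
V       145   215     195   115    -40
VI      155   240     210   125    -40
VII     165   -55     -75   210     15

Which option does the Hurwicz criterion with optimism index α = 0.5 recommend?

III

I: 0.5·220 + 0.5·(-70) = 75
II: 0.5·180 + 0.5·(-35) = 72.5
III: 0.5·240 + 0.5·(-30) = 105
IV: 0.5·245 + 0.5·(-50) = 97.5
V: 0.5·215 + 0.5·(-40) = 87.5
VI: 0.5·240 + 0.5·(-40) = 100
VII: 0.5·210 + 0.5·(-75) = 67.5
Highest Hurwicz score = 105 → III.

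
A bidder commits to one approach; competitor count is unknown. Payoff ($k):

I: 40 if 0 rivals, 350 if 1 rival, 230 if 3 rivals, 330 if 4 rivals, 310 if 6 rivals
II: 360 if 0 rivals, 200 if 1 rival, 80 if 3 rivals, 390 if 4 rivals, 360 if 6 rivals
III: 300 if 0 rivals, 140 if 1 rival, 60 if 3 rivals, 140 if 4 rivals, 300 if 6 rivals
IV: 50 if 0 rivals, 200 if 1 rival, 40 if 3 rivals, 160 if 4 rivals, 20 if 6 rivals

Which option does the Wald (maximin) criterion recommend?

II

Row minima: I=40, II=80, III=60, IV=20
Best worst-case = 80 → II.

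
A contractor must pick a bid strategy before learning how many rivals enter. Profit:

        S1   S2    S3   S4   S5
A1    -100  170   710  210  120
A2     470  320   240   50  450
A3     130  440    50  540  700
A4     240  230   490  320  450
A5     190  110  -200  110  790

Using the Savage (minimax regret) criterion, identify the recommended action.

A4

Column bests: S1=470, S2=440, S3=710, S4=540, S5=790.
A1 regrets: 570, 270, 0, 330, 670 → max 670
A2 regrets: 0, 120, 470, 490, 340 → max 490
A3 regrets: 340, 0, 660, 0, 90 → max 660
A4 regrets: 230, 210, 220, 220, 340 → max 340
A5 regrets: 280, 330, 910, 430, 0 → max 910
Smallest max regret = 340 → A4.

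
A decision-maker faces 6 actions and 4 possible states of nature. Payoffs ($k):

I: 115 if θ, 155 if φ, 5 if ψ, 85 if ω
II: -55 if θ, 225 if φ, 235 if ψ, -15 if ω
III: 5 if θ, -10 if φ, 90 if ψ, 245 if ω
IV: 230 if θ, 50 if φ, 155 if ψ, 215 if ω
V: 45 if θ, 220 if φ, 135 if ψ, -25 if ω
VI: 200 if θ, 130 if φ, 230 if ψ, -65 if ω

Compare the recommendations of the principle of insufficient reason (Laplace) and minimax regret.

Row averages: I=90, II=97.5, III=82.5, IV=162.5, V=93.75, VI=123.75
Highest average = 162.5 → IV.
Column bests: θ=230, φ=225, ψ=235, ω=245.
I regrets: 115, 70, 230, 160 → max 230
II regrets: 285, 0, 0, 260 → max 285
III regrets: 225, 235, 145, 0 → max 235
IV regrets: 0, 175, 80, 30 → max 175
V regrets: 185, 5, 100, 270 → max 270
VI regrets: 30, 95, 5, 310 → max 310
Smallest max regret = 175 → IV.

laplace → IV; minimax regret → IV (agree)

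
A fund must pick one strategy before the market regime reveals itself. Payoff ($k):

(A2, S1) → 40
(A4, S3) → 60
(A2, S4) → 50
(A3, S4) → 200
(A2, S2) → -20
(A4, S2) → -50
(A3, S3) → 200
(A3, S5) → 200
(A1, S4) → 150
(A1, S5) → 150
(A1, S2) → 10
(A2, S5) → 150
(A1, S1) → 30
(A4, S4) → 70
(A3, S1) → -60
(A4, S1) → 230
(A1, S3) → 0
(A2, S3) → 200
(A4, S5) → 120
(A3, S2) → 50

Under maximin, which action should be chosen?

Row minima: A1=0, A2=-20, A3=-60, A4=-50
Best worst-case = 0 → A1.

A1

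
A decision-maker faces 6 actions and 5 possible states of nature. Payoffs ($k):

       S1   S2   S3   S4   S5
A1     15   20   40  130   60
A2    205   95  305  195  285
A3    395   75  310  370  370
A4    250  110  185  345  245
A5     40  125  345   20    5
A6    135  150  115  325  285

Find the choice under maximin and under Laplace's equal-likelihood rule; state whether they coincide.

Row minima: A1=15, A2=95, A3=75, A4=110, A5=5, A6=115
Best worst-case = 115 → A6.
Row averages: A1=53, A2=217, A3=304, A4=227, A5=107, A6=202
Highest average = 304 → A3.

maximin → A6; laplace → A3 (disagree)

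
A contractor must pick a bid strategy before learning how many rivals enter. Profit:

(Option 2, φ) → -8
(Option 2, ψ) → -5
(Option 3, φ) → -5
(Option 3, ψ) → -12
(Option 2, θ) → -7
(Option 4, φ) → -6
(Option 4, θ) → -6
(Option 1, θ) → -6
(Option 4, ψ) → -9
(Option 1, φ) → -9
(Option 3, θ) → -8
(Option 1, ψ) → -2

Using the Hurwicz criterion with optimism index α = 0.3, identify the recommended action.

Option 1

Option 1: 0.3·(-2) + 0.7·(-9) = -6.9
Option 2: 0.3·(-5) + 0.7·(-8) = -7.1
Option 3: 0.3·(-5) + 0.7·(-12) = -9.9
Option 4: 0.3·(-6) + 0.7·(-9) = -8.1
Highest Hurwicz score = -6.9 → Option 1.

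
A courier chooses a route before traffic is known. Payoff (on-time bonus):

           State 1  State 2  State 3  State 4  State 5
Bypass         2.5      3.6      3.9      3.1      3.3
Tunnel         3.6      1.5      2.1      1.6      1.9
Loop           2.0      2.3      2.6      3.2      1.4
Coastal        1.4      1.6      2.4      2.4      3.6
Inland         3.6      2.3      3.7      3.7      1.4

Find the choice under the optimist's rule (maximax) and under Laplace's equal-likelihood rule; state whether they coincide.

maximax → Bypass; laplace → Bypass (agree)

Row maxima: Bypass=3.9, Tunnel=3.6, Loop=3.2, Coastal=3.6, Inland=3.7
Best best-case = 3.9 → Bypass.
Row averages: Bypass=3.28, Tunnel=2.14, Loop=2.3, Coastal=2.28, Inland=2.94
Highest average = 3.28 → Bypass.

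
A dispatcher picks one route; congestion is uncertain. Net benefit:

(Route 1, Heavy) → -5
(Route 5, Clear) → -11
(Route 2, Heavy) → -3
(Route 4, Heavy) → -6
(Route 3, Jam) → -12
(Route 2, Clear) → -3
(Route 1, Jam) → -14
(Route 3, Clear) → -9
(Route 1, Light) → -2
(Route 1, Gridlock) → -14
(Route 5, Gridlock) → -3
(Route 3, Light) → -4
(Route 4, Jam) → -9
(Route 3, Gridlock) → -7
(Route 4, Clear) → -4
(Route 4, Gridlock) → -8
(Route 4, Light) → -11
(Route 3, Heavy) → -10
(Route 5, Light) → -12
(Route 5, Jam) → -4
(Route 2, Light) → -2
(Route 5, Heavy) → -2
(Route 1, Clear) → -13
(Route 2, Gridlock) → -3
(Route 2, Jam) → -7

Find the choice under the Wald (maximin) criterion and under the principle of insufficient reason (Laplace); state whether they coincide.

maximin → Route 2; laplace → Route 2 (agree)

Row minima: Route 1=-14, Route 2=-7, Route 3=-12, Route 4=-11, Route 5=-12
Best worst-case = -7 → Route 2.
Row averages: Route 1=-9.6, Route 2=-3.6, Route 3=-8.4, Route 4=-7.6, Route 5=-6.4
Highest average = -3.6 → Route 2.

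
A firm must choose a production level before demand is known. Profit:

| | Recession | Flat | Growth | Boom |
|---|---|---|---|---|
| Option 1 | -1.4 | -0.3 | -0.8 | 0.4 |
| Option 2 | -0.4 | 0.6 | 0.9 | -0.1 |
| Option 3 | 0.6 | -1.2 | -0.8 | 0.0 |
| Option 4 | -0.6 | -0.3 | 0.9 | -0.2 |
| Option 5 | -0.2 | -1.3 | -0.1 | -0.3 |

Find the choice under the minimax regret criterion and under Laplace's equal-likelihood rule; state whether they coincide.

Column bests: Recession=0.6, Flat=0.6, Growth=0.9, Boom=0.4.
Option 1 regrets: 2.0, 0.9, 1.7, 0.0 → max 2.0
Option 2 regrets: 1.0, 0.0, 0.0, 0.5 → max 1.0
Option 3 regrets: 0.0, 1.8, 1.7, 0.4 → max 1.8
Option 4 regrets: 1.2, 0.9, 0.0, 0.6 → max 1.2
Option 5 regrets: 0.8, 1.9, 1.0, 0.7 → max 1.9
Smallest max regret = 1.0 → Option 2.
Row averages: Option 1=-0.525, Option 2=0.25, Option 3=-0.35, Option 4=-0.05, Option 5=-0.475
Highest average = 0.25 → Option 2.

minimax regret → Option 2; laplace → Option 2 (agree)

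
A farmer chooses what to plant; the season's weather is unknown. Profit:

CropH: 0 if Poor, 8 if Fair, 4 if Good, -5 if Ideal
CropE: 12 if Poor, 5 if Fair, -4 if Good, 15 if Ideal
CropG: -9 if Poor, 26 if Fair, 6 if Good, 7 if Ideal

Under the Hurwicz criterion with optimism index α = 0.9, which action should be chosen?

CropG

CropH: 0.9·8 + 0.1·(-5) = 6.7
CropE: 0.9·15 + 0.1·(-4) = 13.1
CropG: 0.9·26 + 0.1·(-9) = 22.5
Highest Hurwicz score = 22.5 → CropG.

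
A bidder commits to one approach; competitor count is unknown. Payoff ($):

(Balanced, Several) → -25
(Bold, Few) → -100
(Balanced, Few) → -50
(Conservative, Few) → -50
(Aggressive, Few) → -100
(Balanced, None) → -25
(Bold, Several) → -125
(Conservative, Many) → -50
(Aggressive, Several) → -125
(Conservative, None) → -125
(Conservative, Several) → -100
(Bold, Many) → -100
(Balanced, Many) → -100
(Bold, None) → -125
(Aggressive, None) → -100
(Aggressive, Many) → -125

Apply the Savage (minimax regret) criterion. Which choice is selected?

Balanced

Column bests: None=-25, Few=-50, Several=-25, Many=-50.
Conservative regrets: 100, 0, 75, 0 → max 100
Balanced regrets: 0, 0, 0, 50 → max 50
Aggressive regrets: 75, 50, 100, 75 → max 100
Bold regrets: 100, 50, 100, 50 → max 100
Smallest max regret = 50 → Balanced.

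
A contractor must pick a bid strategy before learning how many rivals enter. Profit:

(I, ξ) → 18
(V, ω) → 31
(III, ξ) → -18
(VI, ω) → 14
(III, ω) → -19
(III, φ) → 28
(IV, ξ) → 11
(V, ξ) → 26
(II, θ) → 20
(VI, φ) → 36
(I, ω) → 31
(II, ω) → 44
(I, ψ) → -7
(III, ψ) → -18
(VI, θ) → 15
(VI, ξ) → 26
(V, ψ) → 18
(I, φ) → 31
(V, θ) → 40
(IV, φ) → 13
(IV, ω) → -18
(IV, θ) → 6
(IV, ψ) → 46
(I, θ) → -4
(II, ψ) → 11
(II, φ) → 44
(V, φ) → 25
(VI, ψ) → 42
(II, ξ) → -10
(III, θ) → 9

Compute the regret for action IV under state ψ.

Best payoff under ψ is 46.
Regret = 46 − 46 = 0.

0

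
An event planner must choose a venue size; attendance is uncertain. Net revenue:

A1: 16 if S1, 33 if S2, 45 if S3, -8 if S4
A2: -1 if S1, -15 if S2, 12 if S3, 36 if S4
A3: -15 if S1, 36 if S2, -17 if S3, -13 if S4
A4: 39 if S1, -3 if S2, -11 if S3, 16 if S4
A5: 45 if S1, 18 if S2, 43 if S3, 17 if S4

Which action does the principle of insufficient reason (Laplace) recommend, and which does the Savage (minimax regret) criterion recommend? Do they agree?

laplace → A5; minimax regret → A5 (agree)

Row averages: A1=21.5, A2=8, A3=-2.25, A4=10.25, A5=30.75
Highest average = 30.75 → A5.
Column bests: S1=45, S2=36, S3=45, S4=36.
A1 regrets: 29, 3, 0, 44 → max 44
A2 regrets: 46, 51, 33, 0 → max 51
A3 regrets: 60, 0, 62, 49 → max 62
A4 regrets: 6, 39, 56, 20 → max 56
A5 regrets: 0, 18, 2, 19 → max 19
Smallest max regret = 19 → A5.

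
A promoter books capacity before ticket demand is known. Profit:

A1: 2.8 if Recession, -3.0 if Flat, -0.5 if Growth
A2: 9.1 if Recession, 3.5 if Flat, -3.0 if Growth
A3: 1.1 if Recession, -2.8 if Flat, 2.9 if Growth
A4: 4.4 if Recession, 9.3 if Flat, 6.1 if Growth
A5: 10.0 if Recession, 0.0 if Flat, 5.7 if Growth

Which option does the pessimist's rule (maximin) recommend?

Row minima: A1=-3.0, A2=-3.0, A3=-2.8, A4=4.4, A5=0.0
Best worst-case = 4.4 → A4.

A4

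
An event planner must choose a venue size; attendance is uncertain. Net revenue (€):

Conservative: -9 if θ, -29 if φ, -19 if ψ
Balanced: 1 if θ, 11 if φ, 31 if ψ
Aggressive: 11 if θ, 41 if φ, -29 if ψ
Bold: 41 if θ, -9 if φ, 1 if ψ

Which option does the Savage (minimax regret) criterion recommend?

Balanced

Column bests: θ=41, φ=41, ψ=31.
Conservative regrets: 50, 70, 50 → max 70
Balanced regrets: 40, 30, 0 → max 40
Aggressive regrets: 30, 0, 60 → max 60
Bold regrets: 0, 50, 30 → max 50
Smallest max regret = 40 → Balanced.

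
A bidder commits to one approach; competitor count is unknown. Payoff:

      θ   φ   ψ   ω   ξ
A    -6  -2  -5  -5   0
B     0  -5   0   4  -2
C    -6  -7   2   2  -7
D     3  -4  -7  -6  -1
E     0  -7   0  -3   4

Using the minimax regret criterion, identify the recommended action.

B

Column bests: θ=3, φ=-2, ψ=2, ω=4, ξ=4.
A regrets: 9, 0, 7, 9, 4 → max 9
B regrets: 3, 3, 2, 0, 6 → max 6
C regrets: 9, 5, 0, 2, 11 → max 11
D regrets: 0, 2, 9, 10, 5 → max 10
E regrets: 3, 5, 2, 7, 0 → max 7
Smallest max regret = 6 → B.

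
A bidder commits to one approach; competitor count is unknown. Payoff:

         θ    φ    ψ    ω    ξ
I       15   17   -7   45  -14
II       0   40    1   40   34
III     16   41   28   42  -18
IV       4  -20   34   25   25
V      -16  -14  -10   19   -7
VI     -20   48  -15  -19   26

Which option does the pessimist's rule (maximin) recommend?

Row minima: I=-14, II=0, III=-18, IV=-20, V=-16, VI=-20
Best worst-case = 0 → II.

II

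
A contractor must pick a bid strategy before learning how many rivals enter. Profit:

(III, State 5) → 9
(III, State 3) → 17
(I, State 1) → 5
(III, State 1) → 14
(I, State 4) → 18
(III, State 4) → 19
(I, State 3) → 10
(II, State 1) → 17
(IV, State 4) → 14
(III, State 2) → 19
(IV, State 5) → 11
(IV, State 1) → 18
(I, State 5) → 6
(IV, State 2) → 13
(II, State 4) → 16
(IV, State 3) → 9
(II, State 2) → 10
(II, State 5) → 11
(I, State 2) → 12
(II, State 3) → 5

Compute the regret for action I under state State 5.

Best payoff under State 5 is 11.
Regret = 11 − 6 = 5.

5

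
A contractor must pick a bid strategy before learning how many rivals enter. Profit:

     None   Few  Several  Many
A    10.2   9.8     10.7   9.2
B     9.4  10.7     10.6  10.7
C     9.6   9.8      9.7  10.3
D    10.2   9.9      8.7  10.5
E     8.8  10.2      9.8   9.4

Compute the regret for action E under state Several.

0.9

Best payoff under Several is 10.7.
Regret = 10.7 − 9.8 = 0.9.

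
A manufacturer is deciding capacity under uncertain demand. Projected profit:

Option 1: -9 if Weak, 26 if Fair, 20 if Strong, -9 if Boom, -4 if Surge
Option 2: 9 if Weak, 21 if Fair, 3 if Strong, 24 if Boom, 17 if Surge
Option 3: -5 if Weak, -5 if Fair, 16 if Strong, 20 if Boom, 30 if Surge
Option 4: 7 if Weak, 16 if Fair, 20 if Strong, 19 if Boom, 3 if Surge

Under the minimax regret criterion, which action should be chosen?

Column bests: Weak=9, Fair=26, Strong=20, Boom=24, Surge=30.
Option 1 regrets: 18, 0, 0, 33, 34 → max 34
Option 2 regrets: 0, 5, 17, 0, 13 → max 17
Option 3 regrets: 14, 31, 4, 4, 0 → max 31
Option 4 regrets: 2, 10, 0, 5, 27 → max 27
Smallest max regret = 17 → Option 2.

Option 2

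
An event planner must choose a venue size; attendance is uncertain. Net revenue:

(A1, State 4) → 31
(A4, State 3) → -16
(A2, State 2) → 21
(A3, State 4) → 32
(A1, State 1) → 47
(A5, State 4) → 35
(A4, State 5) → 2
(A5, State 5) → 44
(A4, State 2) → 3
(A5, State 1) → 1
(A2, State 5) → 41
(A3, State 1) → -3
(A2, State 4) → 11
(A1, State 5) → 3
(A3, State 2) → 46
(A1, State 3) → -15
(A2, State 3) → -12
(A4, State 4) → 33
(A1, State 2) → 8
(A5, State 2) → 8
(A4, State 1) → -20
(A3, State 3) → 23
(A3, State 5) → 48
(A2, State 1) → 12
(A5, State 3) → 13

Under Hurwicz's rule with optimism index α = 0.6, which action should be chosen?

A1: 0.6·47 + 0.4·(-15) = 22.2
A2: 0.6·41 + 0.4·(-12) = 19.8
A3: 0.6·48 + 0.4·(-3) = 27.6
A4: 0.6·33 + 0.4·(-20) = 11.8
A5: 0.6·44 + 0.4·1 = 26.8
Highest Hurwicz score = 27.6 → A3.

A3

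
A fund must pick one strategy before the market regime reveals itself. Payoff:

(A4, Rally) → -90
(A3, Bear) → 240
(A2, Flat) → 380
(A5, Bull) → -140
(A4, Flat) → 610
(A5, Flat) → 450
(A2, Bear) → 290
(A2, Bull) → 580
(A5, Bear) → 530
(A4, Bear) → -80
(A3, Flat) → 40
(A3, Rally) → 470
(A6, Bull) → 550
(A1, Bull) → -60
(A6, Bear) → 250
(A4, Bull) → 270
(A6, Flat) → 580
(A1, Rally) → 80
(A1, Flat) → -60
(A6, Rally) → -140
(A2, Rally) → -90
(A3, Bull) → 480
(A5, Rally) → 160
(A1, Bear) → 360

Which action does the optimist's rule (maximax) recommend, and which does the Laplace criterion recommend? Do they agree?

maximax → A4; laplace → A6 (disagree)

Row maxima: A1=360, A2=580, A3=480, A4=610, A5=530, A6=580
Best best-case = 610 → A4.
Row averages: A1=80, A2=290, A3=307.5, A4=177.5, A5=250, A6=310
Highest average = 310 → A6.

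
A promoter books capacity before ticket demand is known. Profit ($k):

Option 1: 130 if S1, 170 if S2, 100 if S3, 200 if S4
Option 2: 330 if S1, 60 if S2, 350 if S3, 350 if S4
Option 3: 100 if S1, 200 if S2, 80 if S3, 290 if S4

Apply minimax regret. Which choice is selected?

Column bests: S1=330, S2=200, S3=350, S4=350.
Option 1 regrets: 200, 30, 250, 150 → max 250
Option 2 regrets: 0, 140, 0, 0 → max 140
Option 3 regrets: 230, 0, 270, 60 → max 270
Smallest max regret = 140 → Option 2.

Option 2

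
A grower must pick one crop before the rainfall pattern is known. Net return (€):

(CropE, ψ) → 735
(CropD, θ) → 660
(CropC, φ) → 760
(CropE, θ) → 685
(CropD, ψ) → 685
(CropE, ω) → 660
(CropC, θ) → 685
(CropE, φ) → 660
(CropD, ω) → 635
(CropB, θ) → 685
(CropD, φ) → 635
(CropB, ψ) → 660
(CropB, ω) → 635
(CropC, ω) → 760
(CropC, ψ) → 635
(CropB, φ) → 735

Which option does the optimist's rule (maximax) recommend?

Row maxima: CropC=760, CropE=735, CropD=685, CropB=735
Best best-case = 760 → CropC.

CropC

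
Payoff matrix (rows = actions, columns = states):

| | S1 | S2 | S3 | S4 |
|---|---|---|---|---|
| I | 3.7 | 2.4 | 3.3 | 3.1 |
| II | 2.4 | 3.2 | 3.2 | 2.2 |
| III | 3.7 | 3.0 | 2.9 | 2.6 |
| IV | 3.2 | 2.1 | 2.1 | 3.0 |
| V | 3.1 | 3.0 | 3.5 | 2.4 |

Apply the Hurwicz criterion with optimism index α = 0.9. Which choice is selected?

III

I: 0.9·3.7 + 0.1·2.4 = 3.57
II: 0.9·3.2 + 0.1·2.2 = 3.1
III: 0.9·3.7 + 0.1·2.6 = 3.59
IV: 0.9·3.2 + 0.1·2.1 = 3.09
V: 0.9·3.5 + 0.1·2.4 = 3.39
Highest Hurwicz score = 3.59 → III.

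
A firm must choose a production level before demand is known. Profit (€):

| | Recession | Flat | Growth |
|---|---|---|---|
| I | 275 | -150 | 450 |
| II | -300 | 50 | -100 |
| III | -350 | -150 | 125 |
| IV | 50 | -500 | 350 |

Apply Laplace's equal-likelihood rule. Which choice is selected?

I

Row averages: I=575/3, II=-350/3, III=-125, IV=-100/3
Highest average = 575/3 → I.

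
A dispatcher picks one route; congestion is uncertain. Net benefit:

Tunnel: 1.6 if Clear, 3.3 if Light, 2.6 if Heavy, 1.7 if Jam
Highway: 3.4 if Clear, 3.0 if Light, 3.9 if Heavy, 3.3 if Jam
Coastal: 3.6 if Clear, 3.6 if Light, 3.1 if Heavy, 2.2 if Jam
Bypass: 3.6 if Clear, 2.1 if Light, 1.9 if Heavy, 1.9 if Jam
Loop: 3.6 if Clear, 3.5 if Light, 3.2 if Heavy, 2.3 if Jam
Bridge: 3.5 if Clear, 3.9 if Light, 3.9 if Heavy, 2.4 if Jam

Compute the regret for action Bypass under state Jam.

1.4

Best payoff under Jam is 3.3.
Regret = 3.3 − 1.9 = 1.4.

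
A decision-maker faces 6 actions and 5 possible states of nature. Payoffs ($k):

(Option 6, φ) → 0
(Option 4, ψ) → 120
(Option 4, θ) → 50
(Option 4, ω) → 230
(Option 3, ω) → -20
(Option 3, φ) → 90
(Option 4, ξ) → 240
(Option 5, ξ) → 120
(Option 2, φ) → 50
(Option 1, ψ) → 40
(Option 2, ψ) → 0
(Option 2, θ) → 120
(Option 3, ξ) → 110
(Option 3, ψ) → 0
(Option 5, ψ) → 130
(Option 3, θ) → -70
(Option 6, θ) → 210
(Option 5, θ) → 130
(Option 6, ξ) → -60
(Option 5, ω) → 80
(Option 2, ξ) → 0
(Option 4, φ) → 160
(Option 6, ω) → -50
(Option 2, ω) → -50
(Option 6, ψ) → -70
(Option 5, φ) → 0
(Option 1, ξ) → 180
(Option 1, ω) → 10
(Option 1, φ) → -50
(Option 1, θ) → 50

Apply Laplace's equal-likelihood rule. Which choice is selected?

Option 4

Row averages: Option 1=46, Option 2=24, Option 3=22, Option 4=160, Option 5=92, Option 6=6
Highest average = 160 → Option 4.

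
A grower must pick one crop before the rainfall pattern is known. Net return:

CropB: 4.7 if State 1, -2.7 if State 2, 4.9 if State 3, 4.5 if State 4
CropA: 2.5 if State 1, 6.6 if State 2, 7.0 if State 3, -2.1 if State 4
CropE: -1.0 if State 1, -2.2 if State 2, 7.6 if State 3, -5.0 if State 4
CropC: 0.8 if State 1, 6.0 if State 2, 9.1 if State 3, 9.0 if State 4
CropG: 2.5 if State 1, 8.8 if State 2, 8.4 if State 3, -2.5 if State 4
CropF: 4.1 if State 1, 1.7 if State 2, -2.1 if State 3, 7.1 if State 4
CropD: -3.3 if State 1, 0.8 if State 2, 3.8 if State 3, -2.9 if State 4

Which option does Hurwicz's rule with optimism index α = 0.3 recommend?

CropC

CropB: 0.3·4.9 + 0.7·(-2.7) = -0.42
CropA: 0.3·7.0 + 0.7·(-2.1) = 0.63
CropE: 0.3·7.6 + 0.7·(-5.0) = -1.22
CropC: 0.3·9.1 + 0.7·0.8 = 3.29
CropG: 0.3·8.8 + 0.7·(-2.5) = 0.89
CropF: 0.3·7.1 + 0.7·(-2.1) = 0.66
CropD: 0.3·3.8 + 0.7·(-3.3) = -1.17
Highest Hurwicz score = 3.29 → CropC.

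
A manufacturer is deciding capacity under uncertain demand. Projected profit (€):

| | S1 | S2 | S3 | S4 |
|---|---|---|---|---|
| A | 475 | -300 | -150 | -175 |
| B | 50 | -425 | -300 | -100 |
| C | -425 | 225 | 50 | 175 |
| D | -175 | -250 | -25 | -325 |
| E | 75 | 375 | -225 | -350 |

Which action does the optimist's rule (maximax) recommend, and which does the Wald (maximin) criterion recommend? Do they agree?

maximax → A; maximin → A (agree)

Row maxima: A=475, B=50, C=225, D=-25, E=375
Best best-case = 475 → A.
Row minima: A=-300, B=-425, C=-425, D=-325, E=-350
Best worst-case = -300 → A.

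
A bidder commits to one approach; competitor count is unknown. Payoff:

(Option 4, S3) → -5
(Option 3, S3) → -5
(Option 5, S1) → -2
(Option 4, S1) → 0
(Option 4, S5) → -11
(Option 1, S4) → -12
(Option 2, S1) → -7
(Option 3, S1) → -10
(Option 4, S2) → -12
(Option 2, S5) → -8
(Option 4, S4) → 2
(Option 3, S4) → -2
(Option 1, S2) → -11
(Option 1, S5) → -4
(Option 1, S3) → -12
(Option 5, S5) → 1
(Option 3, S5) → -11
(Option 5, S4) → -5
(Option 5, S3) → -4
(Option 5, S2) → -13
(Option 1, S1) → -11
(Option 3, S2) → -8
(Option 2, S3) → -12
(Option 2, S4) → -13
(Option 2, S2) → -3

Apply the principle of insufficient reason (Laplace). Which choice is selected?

Option 5

Row averages: Option 1=-10, Option 2=-8.6, Option 3=-7.2, Option 4=-5.2, Option 5=-4.6
Highest average = -4.6 → Option 5.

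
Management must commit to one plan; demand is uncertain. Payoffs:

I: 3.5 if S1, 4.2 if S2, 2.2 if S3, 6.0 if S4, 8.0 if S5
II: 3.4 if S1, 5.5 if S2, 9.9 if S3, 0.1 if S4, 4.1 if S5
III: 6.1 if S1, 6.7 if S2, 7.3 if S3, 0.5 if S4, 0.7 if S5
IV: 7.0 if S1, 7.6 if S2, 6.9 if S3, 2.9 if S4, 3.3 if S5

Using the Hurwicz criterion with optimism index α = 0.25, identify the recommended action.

I: 0.25·8.0 + 0.75·2.2 = 3.65
II: 0.25·9.9 + 0.75·0.1 = 2.55
III: 0.25·7.3 + 0.75·0.5 = 2.2
IV: 0.25·7.6 + 0.75·2.9 = 4.075
Highest Hurwicz score = 4.075 → IV.

IV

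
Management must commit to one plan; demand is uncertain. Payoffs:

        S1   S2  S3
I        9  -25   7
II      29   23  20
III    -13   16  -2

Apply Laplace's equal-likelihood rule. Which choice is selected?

Row averages: I=-3, II=24, III=1/3
Highest average = 24 → II.

II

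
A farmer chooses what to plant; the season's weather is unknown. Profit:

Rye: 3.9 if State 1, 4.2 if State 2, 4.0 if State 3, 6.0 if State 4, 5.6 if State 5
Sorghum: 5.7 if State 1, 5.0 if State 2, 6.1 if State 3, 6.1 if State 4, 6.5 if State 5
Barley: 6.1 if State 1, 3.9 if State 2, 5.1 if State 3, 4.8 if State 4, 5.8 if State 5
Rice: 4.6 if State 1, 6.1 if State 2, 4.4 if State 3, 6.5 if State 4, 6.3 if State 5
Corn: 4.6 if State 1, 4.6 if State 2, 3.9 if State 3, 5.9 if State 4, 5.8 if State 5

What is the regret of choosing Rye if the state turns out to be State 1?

2.2

Best payoff under State 1 is 6.1.
Regret = 6.1 − 3.9 = 2.2.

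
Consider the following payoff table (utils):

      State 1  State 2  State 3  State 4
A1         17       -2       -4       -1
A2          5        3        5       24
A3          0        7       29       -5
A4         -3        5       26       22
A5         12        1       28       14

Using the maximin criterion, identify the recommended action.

A2

Row minima: A1=-4, A2=3, A3=-5, A4=-3, A5=1
Best worst-case = 3 → A2.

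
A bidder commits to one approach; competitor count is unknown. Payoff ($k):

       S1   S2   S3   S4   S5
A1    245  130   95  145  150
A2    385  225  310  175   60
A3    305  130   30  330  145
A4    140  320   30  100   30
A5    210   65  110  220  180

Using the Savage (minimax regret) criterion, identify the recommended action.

Column bests: S1=385, S2=320, S3=310, S4=330, S5=180.
A1 regrets: 140, 190, 215, 185, 30 → max 215
A2 regrets: 0, 95, 0, 155, 120 → max 155
A3 regrets: 80, 190, 280, 0, 35 → max 280
A4 regrets: 245, 0, 280, 230, 150 → max 280
A5 regrets: 175, 255, 200, 110, 0 → max 255
Smallest max regret = 155 → A2.

A2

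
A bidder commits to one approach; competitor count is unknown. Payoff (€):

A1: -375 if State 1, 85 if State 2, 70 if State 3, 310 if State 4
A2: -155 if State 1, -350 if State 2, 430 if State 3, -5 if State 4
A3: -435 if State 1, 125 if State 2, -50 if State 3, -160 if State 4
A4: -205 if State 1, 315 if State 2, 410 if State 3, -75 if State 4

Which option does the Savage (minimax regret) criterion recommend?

Column bests: State 1=-155, State 2=315, State 3=430, State 4=310.
A1 regrets: 220, 230, 360, 0 → max 360
A2 regrets: 0, 665, 0, 315 → max 665
A3 regrets: 280, 190, 480, 470 → max 480
A4 regrets: 50, 0, 20, 385 → max 385
Smallest max regret = 360 → A1.

A1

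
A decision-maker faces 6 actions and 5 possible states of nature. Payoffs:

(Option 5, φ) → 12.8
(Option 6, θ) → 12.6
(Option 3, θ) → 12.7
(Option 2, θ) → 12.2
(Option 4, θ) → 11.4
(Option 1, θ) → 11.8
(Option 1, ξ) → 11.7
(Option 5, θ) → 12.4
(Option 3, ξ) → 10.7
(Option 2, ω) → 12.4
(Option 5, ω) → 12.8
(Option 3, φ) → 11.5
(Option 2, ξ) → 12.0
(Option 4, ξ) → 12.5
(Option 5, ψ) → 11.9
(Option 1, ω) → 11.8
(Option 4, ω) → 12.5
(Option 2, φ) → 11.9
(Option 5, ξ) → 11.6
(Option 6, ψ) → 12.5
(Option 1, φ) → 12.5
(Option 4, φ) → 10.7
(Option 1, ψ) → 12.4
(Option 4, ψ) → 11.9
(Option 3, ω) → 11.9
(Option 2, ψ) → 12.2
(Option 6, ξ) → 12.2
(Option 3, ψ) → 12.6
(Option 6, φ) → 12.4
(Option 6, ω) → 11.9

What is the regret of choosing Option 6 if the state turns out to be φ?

Best payoff under φ is 12.8.
Regret = 12.8 − 12.4 = 0.4.

0.4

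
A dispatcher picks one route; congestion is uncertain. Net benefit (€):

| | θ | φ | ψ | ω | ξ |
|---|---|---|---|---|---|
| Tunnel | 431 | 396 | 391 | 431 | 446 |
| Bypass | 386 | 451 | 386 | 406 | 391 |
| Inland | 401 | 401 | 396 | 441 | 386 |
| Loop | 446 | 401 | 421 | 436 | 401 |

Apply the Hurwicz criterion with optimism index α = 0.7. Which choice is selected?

Tunnel: 0.7·446 + 0.3·391 = 429.5
Bypass: 0.7·451 + 0.3·386 = 431.5
Inland: 0.7·441 + 0.3·386 = 424.5
Loop: 0.7·446 + 0.3·401 = 432.5
Highest Hurwicz score = 432.5 → Loop.

Loop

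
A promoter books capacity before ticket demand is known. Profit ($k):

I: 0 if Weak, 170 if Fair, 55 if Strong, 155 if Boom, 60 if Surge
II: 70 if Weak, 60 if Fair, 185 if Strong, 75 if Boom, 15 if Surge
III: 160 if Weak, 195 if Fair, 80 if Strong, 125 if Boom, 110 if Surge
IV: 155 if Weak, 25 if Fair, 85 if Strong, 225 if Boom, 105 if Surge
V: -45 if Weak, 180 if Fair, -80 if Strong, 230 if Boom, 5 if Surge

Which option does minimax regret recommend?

III

Column bests: Weak=160, Fair=195, Strong=185, Boom=230, Surge=110.
I regrets: 160, 25, 130, 75, 50 → max 160
II regrets: 90, 135, 0, 155, 95 → max 155
III regrets: 0, 0, 105, 105, 0 → max 105
IV regrets: 5, 170, 100, 5, 5 → max 170
V regrets: 205, 15, 265, 0, 105 → max 265
Smallest max regret = 105 → III.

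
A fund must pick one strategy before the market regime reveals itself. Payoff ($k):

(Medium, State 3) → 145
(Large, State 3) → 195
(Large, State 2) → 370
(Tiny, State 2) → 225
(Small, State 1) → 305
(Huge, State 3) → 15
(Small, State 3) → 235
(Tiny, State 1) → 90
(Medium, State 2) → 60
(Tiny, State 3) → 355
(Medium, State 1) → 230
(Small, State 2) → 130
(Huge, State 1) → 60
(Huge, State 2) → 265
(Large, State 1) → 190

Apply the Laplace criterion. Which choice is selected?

Row averages: Tiny=670/3, Small=670/3, Medium=145, Large=755/3, Huge=340/3
Highest average = 755/3 → Large.

Large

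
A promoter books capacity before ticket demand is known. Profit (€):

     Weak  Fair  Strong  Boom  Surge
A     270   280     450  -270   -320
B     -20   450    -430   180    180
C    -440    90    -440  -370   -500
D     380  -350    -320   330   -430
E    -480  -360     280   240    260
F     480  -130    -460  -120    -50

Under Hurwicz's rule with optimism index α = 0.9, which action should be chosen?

F

A: 0.9·450 + 0.1·(-320) = 373
B: 0.9·450 + 0.1·(-430) = 362
C: 0.9·90 + 0.1·(-500) = 31
D: 0.9·380 + 0.1·(-430) = 299
E: 0.9·280 + 0.1·(-480) = 204
F: 0.9·480 + 0.1·(-460) = 386
Highest Hurwicz score = 386 → F.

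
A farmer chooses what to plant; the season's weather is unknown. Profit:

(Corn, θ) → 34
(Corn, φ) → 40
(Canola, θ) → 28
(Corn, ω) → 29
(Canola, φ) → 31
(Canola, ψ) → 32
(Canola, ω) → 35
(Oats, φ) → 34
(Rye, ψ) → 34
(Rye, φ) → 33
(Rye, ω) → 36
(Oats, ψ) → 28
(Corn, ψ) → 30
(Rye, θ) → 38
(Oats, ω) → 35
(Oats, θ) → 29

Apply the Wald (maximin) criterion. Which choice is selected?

Rye

Row minima: Rye=33, Oats=28, Canola=28, Corn=29
Best worst-case = 33 → Rye.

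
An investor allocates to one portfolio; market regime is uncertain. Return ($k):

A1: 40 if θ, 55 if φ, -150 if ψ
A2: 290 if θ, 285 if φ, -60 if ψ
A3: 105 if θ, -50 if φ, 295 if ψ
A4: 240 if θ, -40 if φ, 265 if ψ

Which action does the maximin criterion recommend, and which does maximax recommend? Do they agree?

maximin → A4; maximax → A3 (disagree)

Row minima: A1=-150, A2=-60, A3=-50, A4=-40
Best worst-case = -40 → A4.
Row maxima: A1=55, A2=290, A3=295, A4=265
Best best-case = 295 → A3.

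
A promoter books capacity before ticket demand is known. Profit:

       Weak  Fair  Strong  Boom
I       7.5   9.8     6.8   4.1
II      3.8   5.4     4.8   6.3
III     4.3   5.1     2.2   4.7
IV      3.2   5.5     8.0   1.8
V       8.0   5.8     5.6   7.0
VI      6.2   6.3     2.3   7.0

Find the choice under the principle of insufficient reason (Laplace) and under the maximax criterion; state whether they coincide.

Row averages: I=7.05, II=5.075, III=4.075, IV=4.625, V=6.6, VI=5.45
Highest average = 7.05 → I.
Row maxima: I=9.8, II=6.3, III=5.1, IV=8.0, V=8.0, VI=7.0
Best best-case = 9.8 → I.

laplace → I; maximax → I (agree)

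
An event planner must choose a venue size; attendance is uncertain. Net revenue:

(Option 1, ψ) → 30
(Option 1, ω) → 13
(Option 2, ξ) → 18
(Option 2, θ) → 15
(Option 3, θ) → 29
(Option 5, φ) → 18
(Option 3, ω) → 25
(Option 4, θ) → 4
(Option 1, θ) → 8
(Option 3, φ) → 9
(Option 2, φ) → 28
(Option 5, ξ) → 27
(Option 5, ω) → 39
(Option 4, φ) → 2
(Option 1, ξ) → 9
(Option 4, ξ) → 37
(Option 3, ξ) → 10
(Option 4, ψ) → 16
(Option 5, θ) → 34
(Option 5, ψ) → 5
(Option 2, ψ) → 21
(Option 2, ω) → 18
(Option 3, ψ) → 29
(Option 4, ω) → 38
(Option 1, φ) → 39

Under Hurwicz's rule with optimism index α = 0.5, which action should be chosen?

Option 1: 0.5·39 + 0.5·8 = 23.5
Option 2: 0.5·28 + 0.5·15 = 21.5
Option 3: 0.5·29 + 0.5·9 = 19
Option 4: 0.5·38 + 0.5·2 = 20
Option 5: 0.5·39 + 0.5·5 = 22
Highest Hurwicz score = 23.5 → Option 1.

Option 1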